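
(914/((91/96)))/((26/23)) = 1009056/1183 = 852.96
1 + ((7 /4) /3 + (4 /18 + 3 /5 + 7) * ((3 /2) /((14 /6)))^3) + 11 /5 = 120629 /20580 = 5.86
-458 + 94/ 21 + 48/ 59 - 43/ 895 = -502065937/ 1108905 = -452.76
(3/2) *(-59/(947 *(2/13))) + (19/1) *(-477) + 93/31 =-34321581/3788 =-9060.61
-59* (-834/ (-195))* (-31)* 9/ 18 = 254231/ 65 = 3911.25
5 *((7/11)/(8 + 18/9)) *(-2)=-7/11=-0.64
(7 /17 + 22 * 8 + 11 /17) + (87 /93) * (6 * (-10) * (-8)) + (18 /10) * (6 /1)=1678208 /2635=636.89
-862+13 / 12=-860.92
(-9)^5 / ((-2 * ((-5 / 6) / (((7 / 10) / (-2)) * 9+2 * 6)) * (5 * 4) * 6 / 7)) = -73161711 / 4000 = -18290.43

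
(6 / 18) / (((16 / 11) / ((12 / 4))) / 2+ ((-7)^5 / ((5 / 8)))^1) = -55 / 4437008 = -0.00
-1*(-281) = 281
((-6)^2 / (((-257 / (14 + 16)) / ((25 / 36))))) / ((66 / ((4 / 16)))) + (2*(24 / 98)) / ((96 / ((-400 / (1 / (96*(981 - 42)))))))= -101934841325 / 554092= -183967.36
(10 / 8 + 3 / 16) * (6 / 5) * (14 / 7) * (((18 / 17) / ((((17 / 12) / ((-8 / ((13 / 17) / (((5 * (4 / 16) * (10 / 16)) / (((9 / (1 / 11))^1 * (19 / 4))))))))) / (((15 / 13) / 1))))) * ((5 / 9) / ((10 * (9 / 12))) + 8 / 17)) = -287500 / 10207769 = -0.03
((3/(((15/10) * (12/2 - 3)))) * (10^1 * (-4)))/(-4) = 20/3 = 6.67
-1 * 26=-26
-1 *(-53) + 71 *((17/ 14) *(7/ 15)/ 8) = 13927/ 240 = 58.03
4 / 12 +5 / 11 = 26 / 33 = 0.79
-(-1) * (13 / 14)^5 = 371293 / 537824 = 0.69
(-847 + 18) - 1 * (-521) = -308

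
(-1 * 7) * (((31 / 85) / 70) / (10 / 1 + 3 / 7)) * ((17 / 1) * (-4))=434 / 1825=0.24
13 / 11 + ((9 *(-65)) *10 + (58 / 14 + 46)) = -446498 / 77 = -5798.68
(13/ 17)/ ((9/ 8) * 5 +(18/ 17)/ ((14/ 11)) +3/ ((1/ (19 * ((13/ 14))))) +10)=728/ 66055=0.01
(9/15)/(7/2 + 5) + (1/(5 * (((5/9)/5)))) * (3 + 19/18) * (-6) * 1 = -3717/85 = -43.73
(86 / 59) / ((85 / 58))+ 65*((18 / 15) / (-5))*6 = -464416 / 5015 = -92.61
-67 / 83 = -0.81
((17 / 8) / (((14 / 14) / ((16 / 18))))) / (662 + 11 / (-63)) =0.00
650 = 650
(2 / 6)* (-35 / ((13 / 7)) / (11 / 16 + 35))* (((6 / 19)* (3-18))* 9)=1058400 / 141037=7.50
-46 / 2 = -23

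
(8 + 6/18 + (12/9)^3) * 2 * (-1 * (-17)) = 9826/27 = 363.93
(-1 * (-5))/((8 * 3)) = 5/24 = 0.21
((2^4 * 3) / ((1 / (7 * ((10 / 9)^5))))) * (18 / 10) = 2240000 / 2187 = 1024.23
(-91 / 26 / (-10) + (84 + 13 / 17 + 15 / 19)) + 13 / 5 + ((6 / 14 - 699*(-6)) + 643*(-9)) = -68013921 / 45220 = -1504.07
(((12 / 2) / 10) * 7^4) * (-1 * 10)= -14406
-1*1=-1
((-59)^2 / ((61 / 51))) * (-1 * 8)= -1420248 / 61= -23282.75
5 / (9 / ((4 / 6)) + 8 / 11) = 110 / 313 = 0.35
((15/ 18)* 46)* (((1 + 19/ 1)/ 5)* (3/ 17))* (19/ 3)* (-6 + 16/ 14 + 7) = 43700/ 119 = 367.23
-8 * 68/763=-544/763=-0.71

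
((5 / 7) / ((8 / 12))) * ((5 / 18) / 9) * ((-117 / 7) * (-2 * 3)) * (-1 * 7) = -325 / 14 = -23.21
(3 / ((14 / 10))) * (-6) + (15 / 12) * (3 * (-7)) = -39.11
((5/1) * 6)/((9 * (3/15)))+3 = 59/3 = 19.67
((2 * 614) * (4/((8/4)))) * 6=14736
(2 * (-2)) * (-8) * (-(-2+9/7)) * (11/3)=83.81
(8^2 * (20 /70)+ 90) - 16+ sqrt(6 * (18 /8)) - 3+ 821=3 * sqrt(6) /2+ 6372 /7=913.96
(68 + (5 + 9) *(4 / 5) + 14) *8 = 3728 / 5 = 745.60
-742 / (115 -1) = -371 / 57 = -6.51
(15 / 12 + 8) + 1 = 41 / 4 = 10.25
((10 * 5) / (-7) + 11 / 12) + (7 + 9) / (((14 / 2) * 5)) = -2423 / 420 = -5.77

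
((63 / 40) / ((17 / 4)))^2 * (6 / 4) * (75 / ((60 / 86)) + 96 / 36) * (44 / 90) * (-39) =-432.71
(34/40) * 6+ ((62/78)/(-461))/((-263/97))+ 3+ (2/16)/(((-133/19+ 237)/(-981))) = 65840118151/8700397680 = 7.57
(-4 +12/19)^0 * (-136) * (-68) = 9248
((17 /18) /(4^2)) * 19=1.12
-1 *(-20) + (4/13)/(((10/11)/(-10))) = 216/13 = 16.62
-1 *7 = -7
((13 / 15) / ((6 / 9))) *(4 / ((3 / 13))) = 338 / 15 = 22.53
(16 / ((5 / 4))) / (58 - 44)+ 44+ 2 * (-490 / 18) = -3002 / 315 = -9.53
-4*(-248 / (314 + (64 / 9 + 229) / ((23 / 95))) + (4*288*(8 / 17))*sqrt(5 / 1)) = 205344 / 266873-36864*sqrt(5) / 17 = -4848.08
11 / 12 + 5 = 71 / 12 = 5.92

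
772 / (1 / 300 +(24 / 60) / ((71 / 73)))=16443600 / 8831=1862.03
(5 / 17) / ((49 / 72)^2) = 0.64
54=54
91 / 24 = 3.79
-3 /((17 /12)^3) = -5184 /4913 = -1.06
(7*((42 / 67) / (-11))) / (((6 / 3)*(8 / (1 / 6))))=-49 / 11792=-0.00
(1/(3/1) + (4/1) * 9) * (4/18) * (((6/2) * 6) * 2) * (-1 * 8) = -6976/3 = -2325.33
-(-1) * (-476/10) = -238/5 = -47.60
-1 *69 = -69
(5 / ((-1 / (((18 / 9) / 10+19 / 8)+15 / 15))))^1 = -143 / 8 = -17.88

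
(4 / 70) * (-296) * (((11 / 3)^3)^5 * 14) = -4945861832588130784 / 71744535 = -68937122982.09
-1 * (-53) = 53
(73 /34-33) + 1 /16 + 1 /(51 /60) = -8055 /272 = -29.61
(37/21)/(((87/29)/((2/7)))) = 74/441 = 0.17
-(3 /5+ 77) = -388 /5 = -77.60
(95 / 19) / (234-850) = -5 / 616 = -0.01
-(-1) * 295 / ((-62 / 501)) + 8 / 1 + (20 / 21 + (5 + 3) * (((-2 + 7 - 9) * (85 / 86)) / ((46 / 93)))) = -2438.78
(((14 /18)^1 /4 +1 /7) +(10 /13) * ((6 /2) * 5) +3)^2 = 2374905289 /10732176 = 221.29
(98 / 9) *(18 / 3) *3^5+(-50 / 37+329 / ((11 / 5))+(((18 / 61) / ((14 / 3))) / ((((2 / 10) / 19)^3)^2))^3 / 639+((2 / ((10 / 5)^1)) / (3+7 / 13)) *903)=16263945830272216626432634912177740884415105 / 103489005781546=157156267058972735621148600000.00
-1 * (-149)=149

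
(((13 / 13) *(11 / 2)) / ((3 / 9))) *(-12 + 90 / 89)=-16137 / 89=-181.31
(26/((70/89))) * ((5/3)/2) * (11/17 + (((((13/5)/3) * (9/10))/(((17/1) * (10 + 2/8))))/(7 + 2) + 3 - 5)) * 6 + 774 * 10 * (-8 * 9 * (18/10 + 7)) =-1794601417943/365925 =-4904287.54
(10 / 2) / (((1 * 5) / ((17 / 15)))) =17 / 15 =1.13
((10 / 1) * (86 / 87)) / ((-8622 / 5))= -0.01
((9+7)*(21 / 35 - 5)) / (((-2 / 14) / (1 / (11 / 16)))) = 3584 / 5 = 716.80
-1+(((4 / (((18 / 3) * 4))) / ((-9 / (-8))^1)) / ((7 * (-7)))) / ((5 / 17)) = -1.01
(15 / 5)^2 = 9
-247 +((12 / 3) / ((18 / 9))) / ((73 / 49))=-17933 / 73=-245.66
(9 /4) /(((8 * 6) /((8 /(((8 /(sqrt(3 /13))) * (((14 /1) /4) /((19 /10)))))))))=57 * sqrt(39) /29120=0.01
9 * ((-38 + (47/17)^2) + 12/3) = -68553/289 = -237.21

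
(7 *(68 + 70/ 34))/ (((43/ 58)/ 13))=6286098/ 731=8599.31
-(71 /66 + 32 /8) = -335 /66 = -5.08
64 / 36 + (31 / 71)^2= 89305 / 45369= 1.97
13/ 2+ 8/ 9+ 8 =277/ 18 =15.39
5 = 5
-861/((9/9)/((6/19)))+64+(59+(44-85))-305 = -9403/19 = -494.89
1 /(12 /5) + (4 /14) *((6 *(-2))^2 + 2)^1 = 42.13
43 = 43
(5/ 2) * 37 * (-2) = -185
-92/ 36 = -2.56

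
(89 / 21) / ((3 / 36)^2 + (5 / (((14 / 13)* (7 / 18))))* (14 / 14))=29904 / 84289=0.35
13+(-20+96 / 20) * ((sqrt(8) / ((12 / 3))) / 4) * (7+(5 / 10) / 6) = 13 - 323 * sqrt(2) / 24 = -6.03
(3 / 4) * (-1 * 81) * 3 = -729 / 4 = -182.25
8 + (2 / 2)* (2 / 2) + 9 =18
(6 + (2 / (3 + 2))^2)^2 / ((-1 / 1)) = -23716 / 625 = -37.95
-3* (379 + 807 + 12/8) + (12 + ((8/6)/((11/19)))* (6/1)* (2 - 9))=-80239/22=-3647.23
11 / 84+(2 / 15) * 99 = 5599 / 420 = 13.33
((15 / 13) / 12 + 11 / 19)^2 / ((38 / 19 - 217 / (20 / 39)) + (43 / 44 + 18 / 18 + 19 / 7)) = -171282265 / 156511512456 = -0.00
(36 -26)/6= 5/3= 1.67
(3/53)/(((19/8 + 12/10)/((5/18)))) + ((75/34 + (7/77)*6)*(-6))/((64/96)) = -1739917/70278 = -24.76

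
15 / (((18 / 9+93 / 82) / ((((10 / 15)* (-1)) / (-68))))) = 0.05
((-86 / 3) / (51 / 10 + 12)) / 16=-215 / 2052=-0.10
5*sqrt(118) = 54.31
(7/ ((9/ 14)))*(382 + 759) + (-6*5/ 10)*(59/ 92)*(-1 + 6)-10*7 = 10221331/ 828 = 12344.60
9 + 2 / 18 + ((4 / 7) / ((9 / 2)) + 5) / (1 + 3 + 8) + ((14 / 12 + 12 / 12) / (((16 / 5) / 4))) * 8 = 23591 / 756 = 31.21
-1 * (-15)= 15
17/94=0.18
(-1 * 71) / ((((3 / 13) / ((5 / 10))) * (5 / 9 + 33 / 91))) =-251979 / 1504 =-167.54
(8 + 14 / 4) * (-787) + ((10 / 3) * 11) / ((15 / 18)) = -18013 / 2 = -9006.50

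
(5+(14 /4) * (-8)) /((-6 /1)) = 23 /6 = 3.83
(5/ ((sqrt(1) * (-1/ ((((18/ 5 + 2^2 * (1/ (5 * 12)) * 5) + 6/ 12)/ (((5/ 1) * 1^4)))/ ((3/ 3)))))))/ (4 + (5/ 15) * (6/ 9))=-21/ 20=-1.05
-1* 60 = -60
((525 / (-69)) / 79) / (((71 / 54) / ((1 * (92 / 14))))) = -2700 / 5609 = -0.48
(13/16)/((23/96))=78/23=3.39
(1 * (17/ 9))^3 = 4913/ 729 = 6.74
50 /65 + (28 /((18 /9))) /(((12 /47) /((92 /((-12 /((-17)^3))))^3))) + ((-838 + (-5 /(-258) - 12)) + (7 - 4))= 132678792575296006939 /45279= 2930250062397491.26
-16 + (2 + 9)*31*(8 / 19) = 2424 / 19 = 127.58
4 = 4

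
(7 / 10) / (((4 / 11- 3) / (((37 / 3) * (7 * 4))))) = -91.69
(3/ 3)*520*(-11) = -5720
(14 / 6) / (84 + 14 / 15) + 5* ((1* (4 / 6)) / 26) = 85 / 546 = 0.16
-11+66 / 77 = -71 / 7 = -10.14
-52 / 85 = -0.61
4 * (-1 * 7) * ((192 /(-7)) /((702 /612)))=8704 /13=669.54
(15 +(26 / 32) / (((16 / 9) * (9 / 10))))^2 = 3940225 / 16384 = 240.49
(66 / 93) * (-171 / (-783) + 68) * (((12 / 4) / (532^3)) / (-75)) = -13057 / 1015209918240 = -0.00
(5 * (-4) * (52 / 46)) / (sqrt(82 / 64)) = -2080 * sqrt(82) / 943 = -19.97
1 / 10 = 0.10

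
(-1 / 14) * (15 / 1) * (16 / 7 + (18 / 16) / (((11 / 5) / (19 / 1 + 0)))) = -110895 / 8624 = -12.86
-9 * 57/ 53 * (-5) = 2565/ 53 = 48.40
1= 1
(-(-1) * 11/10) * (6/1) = 33/5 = 6.60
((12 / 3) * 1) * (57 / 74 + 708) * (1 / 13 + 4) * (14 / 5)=77834316 / 2405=32363.54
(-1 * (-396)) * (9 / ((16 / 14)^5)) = 14975037 / 8192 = 1828.01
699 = 699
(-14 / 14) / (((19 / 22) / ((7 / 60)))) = -77 / 570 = -0.14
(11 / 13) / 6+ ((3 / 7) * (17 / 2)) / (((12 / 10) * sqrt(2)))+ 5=85 * sqrt(2) / 56+ 401 / 78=7.29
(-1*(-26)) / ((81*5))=26 / 405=0.06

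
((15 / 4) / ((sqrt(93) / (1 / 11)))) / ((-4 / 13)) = -65*sqrt(93) / 5456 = -0.11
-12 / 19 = -0.63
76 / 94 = 0.81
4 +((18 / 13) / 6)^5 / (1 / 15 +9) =201987037 / 50495848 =4.00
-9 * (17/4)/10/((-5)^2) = -153/1000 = -0.15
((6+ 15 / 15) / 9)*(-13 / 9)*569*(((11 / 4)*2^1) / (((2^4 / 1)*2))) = -569569 / 5184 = -109.87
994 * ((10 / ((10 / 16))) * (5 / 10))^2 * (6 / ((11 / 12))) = 4580352 / 11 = 416395.64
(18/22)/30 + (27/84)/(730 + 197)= 4381/158620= 0.03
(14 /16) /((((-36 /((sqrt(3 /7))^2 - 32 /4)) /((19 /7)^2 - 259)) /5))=-231.54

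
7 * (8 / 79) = 56 / 79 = 0.71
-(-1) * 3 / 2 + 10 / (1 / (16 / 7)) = 341 / 14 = 24.36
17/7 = 2.43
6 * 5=30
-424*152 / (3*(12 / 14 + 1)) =-451136 / 39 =-11567.59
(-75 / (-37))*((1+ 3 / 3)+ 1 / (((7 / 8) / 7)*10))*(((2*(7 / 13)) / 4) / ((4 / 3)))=2205 / 1924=1.15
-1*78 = -78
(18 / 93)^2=36 / 961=0.04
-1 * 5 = -5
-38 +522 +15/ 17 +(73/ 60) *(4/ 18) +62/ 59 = 131668789/ 270810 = 486.20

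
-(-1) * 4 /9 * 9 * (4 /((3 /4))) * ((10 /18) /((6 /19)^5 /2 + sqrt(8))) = -14262330240 /6131064368233 + 490485300624080 * sqrt(2) /165538737942291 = 4.19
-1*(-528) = 528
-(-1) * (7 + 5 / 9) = 68 / 9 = 7.56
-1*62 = -62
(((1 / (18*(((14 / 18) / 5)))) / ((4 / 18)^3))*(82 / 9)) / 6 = 5535 / 112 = 49.42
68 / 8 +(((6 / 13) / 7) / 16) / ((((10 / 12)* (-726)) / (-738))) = 1872977 / 220220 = 8.51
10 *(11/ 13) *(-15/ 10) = -165/ 13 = -12.69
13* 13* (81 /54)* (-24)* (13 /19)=-79092 /19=-4162.74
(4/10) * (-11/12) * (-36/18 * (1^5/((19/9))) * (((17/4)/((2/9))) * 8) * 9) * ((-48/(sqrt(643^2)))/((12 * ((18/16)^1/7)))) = -1130976/61085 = -18.51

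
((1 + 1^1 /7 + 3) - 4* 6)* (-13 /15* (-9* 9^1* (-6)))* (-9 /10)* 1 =-1317303 /175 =-7527.45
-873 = -873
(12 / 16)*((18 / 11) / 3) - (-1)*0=9 / 22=0.41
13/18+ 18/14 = 253/126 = 2.01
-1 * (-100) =100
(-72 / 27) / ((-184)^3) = 1 / 2336064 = 0.00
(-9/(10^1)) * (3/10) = -27/100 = -0.27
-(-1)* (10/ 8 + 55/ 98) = 355/ 196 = 1.81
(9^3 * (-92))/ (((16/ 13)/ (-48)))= 2615652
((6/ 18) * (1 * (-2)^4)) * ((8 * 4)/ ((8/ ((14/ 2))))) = 448/ 3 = 149.33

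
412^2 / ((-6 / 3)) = -84872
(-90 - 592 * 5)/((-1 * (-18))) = -1525/9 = -169.44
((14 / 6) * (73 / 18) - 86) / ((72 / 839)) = -3467587 / 3888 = -891.87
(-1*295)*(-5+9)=-1180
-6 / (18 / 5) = -5 / 3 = -1.67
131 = 131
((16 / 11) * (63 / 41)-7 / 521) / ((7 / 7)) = 522011 / 234971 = 2.22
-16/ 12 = -4/ 3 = -1.33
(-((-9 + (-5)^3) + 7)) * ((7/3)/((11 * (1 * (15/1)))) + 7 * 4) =1761109/495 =3557.80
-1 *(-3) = 3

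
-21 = -21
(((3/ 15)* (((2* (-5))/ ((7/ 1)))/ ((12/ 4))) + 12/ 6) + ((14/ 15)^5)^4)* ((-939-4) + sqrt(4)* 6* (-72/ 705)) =-159108484316809191419946515368/ 78143533156871795654296875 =-2036.11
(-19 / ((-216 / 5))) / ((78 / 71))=6745 / 16848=0.40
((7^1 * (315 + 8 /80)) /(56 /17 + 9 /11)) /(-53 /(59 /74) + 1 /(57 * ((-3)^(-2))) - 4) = -4623742739 /606164250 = -7.63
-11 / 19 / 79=-11 / 1501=-0.01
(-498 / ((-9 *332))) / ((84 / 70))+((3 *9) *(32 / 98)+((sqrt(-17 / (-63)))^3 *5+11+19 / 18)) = 85 *sqrt(119) / 1323+37063 / 1764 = 21.71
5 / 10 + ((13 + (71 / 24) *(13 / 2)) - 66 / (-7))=14165 / 336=42.16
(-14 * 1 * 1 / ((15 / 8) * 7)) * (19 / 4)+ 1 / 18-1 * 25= -2701 / 90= -30.01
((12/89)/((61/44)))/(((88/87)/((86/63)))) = 4988/38003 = 0.13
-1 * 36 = -36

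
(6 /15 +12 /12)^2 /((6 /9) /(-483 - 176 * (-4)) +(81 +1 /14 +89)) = 454818 /39465775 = 0.01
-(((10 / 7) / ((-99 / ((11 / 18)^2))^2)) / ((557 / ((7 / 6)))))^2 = -366025 / 201884500831550443776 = -0.00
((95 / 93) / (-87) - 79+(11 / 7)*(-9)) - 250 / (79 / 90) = -1691136263 / 4474323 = -377.96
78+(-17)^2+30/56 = 10291/28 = 367.54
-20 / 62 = -10 / 31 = -0.32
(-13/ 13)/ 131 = -1/ 131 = -0.01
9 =9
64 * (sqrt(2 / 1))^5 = 256 * sqrt(2) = 362.04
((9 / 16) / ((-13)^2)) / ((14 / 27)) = 243 / 37856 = 0.01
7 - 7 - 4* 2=-8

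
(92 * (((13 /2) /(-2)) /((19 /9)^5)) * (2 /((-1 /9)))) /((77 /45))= 14301077310 /190659623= 75.01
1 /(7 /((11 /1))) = 11 /7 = 1.57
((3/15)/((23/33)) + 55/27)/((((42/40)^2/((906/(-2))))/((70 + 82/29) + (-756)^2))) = -545825034.70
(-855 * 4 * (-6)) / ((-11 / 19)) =-389880 / 11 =-35443.64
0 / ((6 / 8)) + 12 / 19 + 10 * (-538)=-102208 / 19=-5379.37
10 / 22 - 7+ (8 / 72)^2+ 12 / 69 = -130319 / 20493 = -6.36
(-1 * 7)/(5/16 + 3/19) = -2128/143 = -14.88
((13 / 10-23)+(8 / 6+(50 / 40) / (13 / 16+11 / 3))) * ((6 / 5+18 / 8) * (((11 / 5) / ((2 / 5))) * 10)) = -6555989 / 1720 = -3811.62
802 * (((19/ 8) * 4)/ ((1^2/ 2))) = 15238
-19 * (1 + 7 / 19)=-26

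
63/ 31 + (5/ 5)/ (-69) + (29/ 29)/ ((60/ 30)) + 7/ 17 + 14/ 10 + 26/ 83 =140125181/ 30181290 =4.64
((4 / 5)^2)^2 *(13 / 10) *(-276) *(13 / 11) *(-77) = 13373.77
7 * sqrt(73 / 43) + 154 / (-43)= -154 / 43 + 7 * sqrt(3139) / 43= 5.54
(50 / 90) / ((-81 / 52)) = -260 / 729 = -0.36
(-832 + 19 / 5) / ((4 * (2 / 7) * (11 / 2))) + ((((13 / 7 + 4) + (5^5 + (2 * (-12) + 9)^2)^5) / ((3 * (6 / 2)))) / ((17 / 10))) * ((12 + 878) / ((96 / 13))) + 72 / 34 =4698488111621992069449173 / 1413720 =3323492708331205662.68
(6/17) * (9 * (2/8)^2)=27/136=0.20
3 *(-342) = -1026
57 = 57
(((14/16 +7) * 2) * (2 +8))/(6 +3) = 35/2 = 17.50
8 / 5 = 1.60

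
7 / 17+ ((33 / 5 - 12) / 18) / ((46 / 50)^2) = 1031 / 17986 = 0.06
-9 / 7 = -1.29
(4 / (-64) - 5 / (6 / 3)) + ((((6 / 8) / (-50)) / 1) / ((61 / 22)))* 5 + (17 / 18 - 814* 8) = -6513.65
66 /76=33 /38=0.87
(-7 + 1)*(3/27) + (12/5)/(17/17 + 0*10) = 26/15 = 1.73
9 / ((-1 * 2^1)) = -4.50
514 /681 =0.75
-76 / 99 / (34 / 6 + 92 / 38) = -1444 / 15213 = -0.09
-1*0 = 0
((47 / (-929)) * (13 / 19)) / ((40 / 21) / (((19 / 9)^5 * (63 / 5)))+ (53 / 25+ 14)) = -97542010475 / 45434103154337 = -0.00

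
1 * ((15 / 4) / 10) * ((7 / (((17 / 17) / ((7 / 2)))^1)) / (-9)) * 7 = -343 / 48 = -7.15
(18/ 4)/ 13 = 9/ 26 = 0.35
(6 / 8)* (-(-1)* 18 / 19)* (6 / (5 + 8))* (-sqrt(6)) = -0.80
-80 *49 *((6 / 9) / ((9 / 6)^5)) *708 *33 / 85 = -130256896 / 1377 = -94594.70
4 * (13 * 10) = 520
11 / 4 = 2.75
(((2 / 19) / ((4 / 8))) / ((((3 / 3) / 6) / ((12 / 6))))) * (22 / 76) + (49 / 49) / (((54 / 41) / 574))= 4255015 / 9747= 436.55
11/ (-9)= -11/ 9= -1.22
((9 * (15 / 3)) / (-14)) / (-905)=9 / 2534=0.00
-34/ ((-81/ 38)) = 1292/ 81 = 15.95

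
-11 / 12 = -0.92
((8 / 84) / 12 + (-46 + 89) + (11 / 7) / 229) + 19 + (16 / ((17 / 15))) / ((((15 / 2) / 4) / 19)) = 14370329 / 70074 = 205.07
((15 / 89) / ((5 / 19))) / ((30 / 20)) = 38 / 89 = 0.43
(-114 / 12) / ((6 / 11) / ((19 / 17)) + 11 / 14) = -27797 / 3727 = -7.46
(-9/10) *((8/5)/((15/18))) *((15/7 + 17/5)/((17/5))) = -41904/14875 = -2.82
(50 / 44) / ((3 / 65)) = 1625 / 66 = 24.62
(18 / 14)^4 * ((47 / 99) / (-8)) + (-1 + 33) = 6726953 / 211288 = 31.84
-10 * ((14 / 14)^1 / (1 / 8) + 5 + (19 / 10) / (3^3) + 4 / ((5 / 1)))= -3745 / 27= -138.70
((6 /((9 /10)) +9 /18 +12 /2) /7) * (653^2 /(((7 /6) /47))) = 1583256617 /49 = 32311359.53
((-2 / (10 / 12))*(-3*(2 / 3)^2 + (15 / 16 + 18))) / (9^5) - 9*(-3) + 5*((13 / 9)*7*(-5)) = -225.78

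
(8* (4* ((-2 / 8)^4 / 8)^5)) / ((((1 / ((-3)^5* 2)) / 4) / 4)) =-243 / 35184372088832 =-0.00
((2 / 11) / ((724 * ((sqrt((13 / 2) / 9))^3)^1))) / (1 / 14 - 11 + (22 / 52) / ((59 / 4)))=-22302 * sqrt(26) / 3029423969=-0.00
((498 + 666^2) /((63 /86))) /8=3182387 /42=75771.12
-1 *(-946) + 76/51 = 947.49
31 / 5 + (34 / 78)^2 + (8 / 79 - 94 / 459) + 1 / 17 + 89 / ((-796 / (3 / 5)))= 153124931941 / 24389873820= 6.28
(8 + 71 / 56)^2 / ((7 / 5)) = 1346805 / 21952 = 61.35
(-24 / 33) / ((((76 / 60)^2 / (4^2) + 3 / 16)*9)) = -800 / 2849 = -0.28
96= 96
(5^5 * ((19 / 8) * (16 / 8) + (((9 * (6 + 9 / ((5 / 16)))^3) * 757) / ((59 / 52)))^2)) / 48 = 4169305223881268047.14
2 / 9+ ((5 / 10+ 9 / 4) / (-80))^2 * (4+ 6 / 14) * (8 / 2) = 392159 / 1612800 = 0.24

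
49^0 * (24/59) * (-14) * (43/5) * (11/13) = -158928/3835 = -41.44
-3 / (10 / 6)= -9 / 5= -1.80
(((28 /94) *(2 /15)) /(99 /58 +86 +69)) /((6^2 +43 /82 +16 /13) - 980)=-0.00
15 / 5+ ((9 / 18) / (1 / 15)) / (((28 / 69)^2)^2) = 343694751 / 1229312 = 279.58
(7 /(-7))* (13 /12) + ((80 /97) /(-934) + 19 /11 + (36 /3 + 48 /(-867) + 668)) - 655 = 44217228827 /1728066252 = 25.59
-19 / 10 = -1.90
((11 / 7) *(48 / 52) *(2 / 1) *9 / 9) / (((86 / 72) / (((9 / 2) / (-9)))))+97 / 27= 251257 / 105651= 2.38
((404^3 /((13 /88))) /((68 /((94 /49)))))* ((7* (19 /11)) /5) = 235535051008 /7735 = 30450556.04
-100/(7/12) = -1200/7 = -171.43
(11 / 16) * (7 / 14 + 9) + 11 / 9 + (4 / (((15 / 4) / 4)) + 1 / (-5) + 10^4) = 14417021 / 1440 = 10011.82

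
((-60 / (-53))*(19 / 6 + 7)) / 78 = 305 / 2067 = 0.15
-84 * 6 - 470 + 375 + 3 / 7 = -4190 / 7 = -598.57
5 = 5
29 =29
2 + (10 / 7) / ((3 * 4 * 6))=509 / 252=2.02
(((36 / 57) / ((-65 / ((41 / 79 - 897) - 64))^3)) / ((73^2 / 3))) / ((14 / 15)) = 23590730289752208 / 19193257975575775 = 1.23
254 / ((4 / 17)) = 2159 / 2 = 1079.50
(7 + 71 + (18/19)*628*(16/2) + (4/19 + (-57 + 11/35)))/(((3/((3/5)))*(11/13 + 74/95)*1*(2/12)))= 82665284/23415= 3530.44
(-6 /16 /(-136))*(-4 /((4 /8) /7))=-21 /136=-0.15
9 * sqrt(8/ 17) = 18 * sqrt(34)/ 17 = 6.17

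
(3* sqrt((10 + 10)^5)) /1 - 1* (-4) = 4 + 2400* sqrt(5) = 5370.56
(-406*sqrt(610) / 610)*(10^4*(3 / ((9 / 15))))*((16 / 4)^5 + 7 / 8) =-2080496250*sqrt(610) / 61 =-842368309.14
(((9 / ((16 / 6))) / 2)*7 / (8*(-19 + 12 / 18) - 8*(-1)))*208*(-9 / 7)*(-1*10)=-3645 / 16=-227.81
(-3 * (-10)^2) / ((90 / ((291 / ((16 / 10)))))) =-2425 / 4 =-606.25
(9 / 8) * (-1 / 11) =-9 / 88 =-0.10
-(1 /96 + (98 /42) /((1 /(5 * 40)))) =-466.68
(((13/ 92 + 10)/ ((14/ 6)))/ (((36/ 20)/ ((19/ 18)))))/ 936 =29545/ 10850112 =0.00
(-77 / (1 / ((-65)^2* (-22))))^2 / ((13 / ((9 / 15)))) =2364221359500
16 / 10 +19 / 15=43 / 15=2.87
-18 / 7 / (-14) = 9 / 49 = 0.18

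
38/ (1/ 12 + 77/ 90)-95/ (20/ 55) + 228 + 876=597059/ 676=883.22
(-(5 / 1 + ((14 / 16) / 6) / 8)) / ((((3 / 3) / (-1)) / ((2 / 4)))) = 1927 / 768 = 2.51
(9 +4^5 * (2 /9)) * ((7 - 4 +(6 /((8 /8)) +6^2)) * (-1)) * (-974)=10368230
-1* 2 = -2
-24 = -24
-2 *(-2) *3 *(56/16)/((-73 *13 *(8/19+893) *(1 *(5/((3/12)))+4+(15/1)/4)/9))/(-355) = 1368/30227903875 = 0.00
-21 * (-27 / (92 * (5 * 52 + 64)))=7 / 368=0.02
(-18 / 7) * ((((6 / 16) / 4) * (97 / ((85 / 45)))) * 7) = -23571 / 272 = -86.66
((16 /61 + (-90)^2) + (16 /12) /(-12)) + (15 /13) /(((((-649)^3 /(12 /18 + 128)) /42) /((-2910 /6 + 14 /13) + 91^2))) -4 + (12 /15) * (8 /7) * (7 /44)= 17401552801728413 /2149369748955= 8096.12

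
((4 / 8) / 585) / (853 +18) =1 / 1019070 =0.00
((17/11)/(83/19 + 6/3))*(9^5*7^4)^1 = 34405603.03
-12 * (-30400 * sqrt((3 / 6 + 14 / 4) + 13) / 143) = 364800 * sqrt(17) / 143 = 10518.24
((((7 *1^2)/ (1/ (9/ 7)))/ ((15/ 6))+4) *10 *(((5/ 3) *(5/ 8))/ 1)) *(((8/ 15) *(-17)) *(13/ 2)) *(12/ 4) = -41990/ 3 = -13996.67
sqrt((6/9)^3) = 2 * sqrt(6)/9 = 0.54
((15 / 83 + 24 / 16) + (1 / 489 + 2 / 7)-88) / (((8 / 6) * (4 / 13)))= -635500541 / 3030496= -209.70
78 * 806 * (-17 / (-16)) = 267189 / 4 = 66797.25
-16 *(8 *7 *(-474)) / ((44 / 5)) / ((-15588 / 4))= -176960 / 14289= -12.38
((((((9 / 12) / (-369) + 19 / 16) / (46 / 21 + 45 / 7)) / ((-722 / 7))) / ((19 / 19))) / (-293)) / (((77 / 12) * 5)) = 48993 / 345374230520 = 0.00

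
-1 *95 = -95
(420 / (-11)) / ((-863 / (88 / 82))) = 1680 / 35383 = 0.05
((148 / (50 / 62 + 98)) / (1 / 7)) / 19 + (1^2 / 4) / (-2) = 198731 / 465576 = 0.43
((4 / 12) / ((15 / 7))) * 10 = 14 / 9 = 1.56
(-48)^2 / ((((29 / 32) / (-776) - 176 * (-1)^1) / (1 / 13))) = 19070976 / 18938413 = 1.01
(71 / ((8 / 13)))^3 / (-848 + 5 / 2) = -786330467 / 432896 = -1816.44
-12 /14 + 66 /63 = 4 /21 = 0.19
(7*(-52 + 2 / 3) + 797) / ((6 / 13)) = 17069 / 18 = 948.28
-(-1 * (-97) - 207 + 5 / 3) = 325 / 3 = 108.33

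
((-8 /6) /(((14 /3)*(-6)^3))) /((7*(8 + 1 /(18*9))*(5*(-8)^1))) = -3 /5084240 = -0.00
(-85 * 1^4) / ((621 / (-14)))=1190 / 621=1.92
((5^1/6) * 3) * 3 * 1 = 15/2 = 7.50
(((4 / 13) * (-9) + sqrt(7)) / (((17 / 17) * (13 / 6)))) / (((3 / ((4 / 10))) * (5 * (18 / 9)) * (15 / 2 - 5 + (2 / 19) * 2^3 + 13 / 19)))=-304 / 71825 + 76 * sqrt(7) / 49725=-0.00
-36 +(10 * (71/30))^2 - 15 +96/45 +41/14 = 323929/630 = 514.17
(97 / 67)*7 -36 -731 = -50710 / 67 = -756.87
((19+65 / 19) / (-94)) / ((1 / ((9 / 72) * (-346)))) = 36849 / 3572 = 10.32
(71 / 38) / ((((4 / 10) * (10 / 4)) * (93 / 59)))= 4189 / 3534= 1.19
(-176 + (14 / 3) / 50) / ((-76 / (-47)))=-620071 / 5700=-108.78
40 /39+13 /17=1187 /663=1.79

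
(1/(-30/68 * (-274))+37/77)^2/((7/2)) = 11964188672/175268206575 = 0.07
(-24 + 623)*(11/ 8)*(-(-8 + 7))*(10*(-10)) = -164725/ 2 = -82362.50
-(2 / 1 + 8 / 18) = -22 / 9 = -2.44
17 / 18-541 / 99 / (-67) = 4537 / 4422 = 1.03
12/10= 6/5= 1.20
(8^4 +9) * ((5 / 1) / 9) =20525 / 9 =2280.56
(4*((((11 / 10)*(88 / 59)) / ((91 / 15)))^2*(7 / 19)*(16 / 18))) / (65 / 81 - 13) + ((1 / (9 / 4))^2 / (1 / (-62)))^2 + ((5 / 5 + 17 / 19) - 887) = -93211881916455569 / 126797111401779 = -735.13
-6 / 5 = -1.20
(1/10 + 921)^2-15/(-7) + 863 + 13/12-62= 445845454/525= 849229.44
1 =1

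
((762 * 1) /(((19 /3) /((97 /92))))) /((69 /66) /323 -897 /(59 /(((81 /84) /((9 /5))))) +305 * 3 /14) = 17125356402 /7724108239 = 2.22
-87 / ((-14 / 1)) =87 / 14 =6.21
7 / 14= 1 / 2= 0.50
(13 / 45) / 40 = 13 / 1800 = 0.01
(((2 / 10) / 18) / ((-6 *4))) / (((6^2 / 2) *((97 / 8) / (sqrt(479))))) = -sqrt(479) / 471420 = -0.00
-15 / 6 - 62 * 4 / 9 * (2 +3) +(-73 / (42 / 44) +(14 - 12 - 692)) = -114251 / 126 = -906.75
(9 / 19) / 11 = 9 / 209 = 0.04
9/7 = 1.29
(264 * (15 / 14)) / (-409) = -1980 / 2863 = -0.69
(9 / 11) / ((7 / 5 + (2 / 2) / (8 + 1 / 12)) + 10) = 485 / 6831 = 0.07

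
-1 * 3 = -3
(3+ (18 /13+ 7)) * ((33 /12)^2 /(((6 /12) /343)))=1535611 /26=59061.96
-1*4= -4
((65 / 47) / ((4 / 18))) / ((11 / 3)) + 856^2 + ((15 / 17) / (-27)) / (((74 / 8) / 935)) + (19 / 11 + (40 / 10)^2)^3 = 30759985630097 / 41662962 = 738305.30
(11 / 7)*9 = 99 / 7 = 14.14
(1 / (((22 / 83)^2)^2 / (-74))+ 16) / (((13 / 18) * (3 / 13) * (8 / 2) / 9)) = -47360263383 / 234256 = -202173.11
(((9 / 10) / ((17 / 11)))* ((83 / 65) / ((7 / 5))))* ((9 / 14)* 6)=221859 / 108290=2.05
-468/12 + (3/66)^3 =-415271/10648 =-39.00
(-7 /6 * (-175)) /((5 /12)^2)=1176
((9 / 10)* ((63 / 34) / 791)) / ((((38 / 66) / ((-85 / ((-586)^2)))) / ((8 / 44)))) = -243 / 1474542424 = -0.00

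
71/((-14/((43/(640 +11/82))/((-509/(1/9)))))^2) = 220679999/2833259519695836609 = 0.00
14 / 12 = 7 / 6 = 1.17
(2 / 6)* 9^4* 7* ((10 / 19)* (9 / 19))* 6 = 8266860 / 361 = 22899.89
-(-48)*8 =384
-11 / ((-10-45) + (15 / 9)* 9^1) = 11 / 40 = 0.28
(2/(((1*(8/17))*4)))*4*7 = 119/4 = 29.75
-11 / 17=-0.65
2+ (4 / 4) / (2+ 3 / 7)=41 / 17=2.41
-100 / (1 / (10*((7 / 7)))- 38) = 2.64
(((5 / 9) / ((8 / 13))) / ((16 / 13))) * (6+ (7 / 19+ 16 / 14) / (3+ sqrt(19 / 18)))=338455 / 70224 - 4355 * sqrt(38) / 187264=4.68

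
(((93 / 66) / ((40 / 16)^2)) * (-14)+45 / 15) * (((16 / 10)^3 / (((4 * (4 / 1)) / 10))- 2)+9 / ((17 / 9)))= -97309 / 116875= -0.83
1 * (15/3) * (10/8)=25/4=6.25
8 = 8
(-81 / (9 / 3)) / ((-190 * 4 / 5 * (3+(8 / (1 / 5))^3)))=27 / 9728456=0.00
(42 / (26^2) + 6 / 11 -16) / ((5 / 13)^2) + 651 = 300821 / 550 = 546.95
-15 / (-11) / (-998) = -15 / 10978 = -0.00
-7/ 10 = -0.70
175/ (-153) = -175/ 153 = -1.14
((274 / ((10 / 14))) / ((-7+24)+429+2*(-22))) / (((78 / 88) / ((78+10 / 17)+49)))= 10169236 / 74035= 137.36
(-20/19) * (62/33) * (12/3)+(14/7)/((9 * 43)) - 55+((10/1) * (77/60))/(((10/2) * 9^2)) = -62.87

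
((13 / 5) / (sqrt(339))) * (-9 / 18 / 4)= -13 * sqrt(339) / 13560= -0.02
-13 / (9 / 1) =-1.44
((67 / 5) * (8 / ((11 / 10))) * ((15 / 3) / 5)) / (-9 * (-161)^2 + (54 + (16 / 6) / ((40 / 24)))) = -5360 / 12827837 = -0.00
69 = 69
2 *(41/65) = 82/65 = 1.26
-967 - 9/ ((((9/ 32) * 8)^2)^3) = -967.07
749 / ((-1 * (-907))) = 749 / 907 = 0.83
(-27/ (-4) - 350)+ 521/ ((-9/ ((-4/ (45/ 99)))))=29911/ 180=166.17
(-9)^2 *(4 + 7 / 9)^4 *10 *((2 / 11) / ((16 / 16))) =68376020 / 891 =76740.76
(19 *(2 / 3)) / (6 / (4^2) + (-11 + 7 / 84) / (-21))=6384 / 451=14.16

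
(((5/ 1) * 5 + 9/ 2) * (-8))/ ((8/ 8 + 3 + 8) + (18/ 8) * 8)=-7.87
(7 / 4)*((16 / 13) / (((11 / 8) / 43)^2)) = 3313408 / 1573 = 2106.43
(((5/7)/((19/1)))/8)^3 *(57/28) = 375/1775126528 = 0.00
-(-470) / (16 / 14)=1645 / 4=411.25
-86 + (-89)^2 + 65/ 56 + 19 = 439889/ 56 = 7855.16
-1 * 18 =-18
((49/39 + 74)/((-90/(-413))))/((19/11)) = 2666741/13338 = 199.94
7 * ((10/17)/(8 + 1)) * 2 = 140/153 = 0.92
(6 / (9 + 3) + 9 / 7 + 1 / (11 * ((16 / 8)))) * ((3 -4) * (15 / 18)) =-235 / 154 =-1.53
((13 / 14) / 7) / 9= 13 / 882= 0.01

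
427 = 427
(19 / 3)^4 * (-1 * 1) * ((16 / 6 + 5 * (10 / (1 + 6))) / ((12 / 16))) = -107384504 / 5103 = -21043.41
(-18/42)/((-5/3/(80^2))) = 11520/7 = 1645.71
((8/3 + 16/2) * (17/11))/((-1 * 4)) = -4.12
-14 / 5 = -2.80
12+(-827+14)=-801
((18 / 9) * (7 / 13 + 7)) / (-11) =-196 / 143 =-1.37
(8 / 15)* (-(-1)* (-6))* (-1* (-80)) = -256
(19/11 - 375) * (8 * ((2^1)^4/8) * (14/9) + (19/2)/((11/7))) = -12574625/1089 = -11546.95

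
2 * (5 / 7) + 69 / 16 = 643 / 112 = 5.74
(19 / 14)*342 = 3249 / 7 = 464.14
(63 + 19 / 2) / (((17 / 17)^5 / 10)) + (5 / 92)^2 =6136425 / 8464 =725.00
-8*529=-4232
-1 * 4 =-4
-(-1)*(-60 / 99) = -20 / 33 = -0.61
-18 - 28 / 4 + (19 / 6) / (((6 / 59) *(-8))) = -8321 / 288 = -28.89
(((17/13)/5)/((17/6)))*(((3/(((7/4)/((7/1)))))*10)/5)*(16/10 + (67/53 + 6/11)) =1431216/189475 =7.55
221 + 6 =227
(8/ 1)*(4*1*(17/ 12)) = 136/ 3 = 45.33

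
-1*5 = -5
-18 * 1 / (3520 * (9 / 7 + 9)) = -7 / 14080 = -0.00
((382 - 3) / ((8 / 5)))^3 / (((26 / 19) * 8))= 129294855125 / 106496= 1214081.80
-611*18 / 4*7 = -38493 / 2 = -19246.50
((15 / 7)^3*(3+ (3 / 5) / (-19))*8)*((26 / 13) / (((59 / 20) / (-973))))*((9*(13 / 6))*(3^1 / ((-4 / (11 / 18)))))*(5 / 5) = 75671739000 / 54929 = 1377628.19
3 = 3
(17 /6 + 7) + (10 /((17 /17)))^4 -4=60035 /6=10005.83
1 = 1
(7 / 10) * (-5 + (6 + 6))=49 / 10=4.90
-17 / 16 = -1.06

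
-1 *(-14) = 14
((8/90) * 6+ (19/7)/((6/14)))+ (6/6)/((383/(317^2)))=1546784/5745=269.24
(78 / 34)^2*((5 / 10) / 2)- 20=-21599 / 1156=-18.68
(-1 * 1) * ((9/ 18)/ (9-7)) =-1/ 4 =-0.25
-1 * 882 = -882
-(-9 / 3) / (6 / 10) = 5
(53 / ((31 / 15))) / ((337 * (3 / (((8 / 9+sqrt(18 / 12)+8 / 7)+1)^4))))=4295644435 * sqrt(6) / 2612241009+2829612043705 / 658284734268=8.33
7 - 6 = 1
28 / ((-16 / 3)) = -21 / 4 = -5.25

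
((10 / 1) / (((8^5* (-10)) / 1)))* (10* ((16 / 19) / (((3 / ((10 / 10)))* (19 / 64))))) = -5 / 17328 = -0.00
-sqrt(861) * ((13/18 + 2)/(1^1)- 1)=-31 * sqrt(861)/18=-50.53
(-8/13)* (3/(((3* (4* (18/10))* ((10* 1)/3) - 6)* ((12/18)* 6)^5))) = -1/36608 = -0.00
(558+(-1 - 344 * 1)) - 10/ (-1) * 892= 9133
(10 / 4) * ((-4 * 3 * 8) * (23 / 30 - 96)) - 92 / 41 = 937004 / 41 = 22853.76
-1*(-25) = 25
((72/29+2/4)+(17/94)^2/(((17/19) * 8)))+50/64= 3.77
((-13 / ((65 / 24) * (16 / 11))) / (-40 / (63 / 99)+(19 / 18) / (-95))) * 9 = 18711 / 39607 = 0.47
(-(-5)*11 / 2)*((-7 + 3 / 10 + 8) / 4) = 143 / 16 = 8.94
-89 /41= -2.17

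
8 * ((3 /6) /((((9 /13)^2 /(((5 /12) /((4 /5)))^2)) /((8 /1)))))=105625 /5832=18.11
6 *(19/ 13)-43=-445/ 13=-34.23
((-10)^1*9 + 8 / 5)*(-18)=7956 / 5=1591.20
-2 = -2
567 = 567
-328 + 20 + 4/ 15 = -4616/ 15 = -307.73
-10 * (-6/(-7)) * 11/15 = -44/7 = -6.29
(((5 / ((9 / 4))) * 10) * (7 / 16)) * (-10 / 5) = -175 / 9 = -19.44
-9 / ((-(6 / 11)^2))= 121 / 4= 30.25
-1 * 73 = -73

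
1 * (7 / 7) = 1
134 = 134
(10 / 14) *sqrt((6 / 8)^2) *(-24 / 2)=-45 / 7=-6.43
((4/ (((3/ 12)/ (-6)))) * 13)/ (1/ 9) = -11232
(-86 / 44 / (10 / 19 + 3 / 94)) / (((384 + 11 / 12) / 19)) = -8754972 / 50656573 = -0.17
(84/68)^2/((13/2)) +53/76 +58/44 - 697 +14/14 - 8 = -2204091911/3140852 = -701.75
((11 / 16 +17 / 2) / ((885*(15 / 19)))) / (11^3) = 0.00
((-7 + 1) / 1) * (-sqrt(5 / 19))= 6 * sqrt(95) / 19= 3.08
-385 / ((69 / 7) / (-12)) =468.70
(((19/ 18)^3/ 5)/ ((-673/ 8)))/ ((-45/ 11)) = 75449/ 110388825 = 0.00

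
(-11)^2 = 121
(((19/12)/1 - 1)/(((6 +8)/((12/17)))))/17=1/578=0.00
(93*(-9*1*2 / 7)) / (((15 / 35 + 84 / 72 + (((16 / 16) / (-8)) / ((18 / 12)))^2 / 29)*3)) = -2330208 / 46639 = -49.96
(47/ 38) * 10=235/ 19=12.37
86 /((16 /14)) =301 /4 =75.25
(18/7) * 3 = 54/7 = 7.71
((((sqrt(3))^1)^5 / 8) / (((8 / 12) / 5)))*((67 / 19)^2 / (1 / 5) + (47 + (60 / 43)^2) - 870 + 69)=-62165650635*sqrt(3) / 10679824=-10082.01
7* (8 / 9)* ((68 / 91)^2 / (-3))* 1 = -36992 / 31941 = -1.16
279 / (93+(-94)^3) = -279 / 830491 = -0.00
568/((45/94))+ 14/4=107099/90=1189.99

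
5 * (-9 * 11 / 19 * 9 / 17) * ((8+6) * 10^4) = -623700000 / 323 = -1930959.75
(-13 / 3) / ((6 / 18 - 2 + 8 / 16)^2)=-3.18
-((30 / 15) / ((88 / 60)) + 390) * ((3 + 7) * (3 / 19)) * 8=-1033200 / 209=-4943.54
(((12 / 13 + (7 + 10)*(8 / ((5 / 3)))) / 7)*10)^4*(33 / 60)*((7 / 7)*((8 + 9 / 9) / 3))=109277061441242112 / 342874805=318708344.41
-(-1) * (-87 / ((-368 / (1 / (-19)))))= -87 / 6992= -0.01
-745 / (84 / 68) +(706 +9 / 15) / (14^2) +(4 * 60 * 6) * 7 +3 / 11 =306608509 / 32340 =9480.78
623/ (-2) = -623/ 2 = -311.50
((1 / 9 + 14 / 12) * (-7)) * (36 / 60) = -161 / 30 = -5.37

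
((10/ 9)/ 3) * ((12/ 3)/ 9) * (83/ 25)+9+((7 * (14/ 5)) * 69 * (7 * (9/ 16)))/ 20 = 53615569/ 194400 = 275.80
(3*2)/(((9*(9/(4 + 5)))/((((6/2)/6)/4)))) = 1/12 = 0.08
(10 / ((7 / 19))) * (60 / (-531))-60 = -63.07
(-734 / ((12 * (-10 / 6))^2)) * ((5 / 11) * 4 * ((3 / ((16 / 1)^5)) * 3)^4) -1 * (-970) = 128992384952880932941146571313 / 132981840157609209217679360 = 970.00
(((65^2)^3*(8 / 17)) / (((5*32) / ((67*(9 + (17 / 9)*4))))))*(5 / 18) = 752906785109375 / 11016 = 68346658052.78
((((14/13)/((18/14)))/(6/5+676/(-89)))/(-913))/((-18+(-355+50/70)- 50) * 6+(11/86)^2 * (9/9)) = -1128888460/19939364738068347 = -0.00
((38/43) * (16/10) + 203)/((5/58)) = 2549042/1075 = 2371.20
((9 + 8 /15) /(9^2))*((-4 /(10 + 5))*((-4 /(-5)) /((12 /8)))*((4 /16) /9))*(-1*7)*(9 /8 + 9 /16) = 1001 /182250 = 0.01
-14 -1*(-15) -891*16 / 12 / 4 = -296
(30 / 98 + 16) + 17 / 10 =8823 / 490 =18.01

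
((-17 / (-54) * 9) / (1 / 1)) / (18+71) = 17 / 534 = 0.03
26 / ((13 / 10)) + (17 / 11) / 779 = 171397 / 8569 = 20.00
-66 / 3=-22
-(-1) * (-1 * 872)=-872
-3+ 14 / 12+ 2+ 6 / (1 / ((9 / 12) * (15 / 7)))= 206 / 21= 9.81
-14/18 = -0.78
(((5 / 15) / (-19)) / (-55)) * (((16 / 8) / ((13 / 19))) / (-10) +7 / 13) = 16 / 203775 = 0.00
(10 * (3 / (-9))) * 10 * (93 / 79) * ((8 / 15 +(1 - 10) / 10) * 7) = 23870 / 237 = 100.72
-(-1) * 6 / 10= 3 / 5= 0.60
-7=-7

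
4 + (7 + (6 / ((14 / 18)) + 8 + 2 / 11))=2071 / 77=26.90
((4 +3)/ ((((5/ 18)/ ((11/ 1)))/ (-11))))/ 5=-15246/ 25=-609.84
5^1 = 5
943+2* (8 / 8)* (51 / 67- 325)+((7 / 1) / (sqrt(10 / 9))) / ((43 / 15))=63* sqrt(10) / 86+19733 / 67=296.84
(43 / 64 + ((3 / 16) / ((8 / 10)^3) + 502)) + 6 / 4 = 516647 / 1024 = 504.54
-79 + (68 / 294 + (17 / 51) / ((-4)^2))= -185215 / 2352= -78.75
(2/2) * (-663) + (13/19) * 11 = -12454/19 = -655.47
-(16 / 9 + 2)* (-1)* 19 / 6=11.96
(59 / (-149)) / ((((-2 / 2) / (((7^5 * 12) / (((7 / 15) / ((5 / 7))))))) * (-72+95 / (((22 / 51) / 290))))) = 66782100 / 34852739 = 1.92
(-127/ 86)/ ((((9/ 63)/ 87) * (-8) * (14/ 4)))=11049/ 344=32.12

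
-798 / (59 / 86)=-68628 / 59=-1163.19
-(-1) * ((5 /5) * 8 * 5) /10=4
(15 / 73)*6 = 90 / 73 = 1.23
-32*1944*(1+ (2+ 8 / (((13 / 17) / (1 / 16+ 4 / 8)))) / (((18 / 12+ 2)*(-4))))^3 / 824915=-3907127988 / 621632021465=-0.01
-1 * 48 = -48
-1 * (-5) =5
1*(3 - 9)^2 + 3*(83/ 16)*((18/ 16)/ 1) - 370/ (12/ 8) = -74173/ 384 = -193.16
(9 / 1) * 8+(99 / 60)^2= 29889 / 400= 74.72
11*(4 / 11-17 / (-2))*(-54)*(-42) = 221130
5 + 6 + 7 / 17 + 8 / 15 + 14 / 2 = 4831 / 255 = 18.95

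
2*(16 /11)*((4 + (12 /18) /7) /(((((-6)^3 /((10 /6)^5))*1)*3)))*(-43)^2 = -1987675000 /4546773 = -437.16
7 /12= 0.58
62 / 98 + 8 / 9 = 671 / 441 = 1.52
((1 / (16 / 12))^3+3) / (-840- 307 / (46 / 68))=-5037 / 1904512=-0.00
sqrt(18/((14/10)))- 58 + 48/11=-590/11 + 3 * sqrt(70)/7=-50.05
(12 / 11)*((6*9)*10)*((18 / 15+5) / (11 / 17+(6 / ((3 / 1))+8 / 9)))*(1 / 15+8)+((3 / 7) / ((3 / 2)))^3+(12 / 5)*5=7741941868 / 927815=8344.27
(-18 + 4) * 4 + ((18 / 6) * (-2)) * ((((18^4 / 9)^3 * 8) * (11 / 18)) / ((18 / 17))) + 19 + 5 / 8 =-351698368463139 / 8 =-43962296057892.38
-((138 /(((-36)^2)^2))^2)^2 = -279841 /6140942214464815497216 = -0.00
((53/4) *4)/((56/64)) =424/7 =60.57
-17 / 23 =-0.74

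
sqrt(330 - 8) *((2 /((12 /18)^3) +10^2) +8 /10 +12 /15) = 1944.27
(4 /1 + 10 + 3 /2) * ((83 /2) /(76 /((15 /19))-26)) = 1245 /136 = 9.15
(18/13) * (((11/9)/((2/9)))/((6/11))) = 13.96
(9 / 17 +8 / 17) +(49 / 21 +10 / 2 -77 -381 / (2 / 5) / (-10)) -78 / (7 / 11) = -8063 / 84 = -95.99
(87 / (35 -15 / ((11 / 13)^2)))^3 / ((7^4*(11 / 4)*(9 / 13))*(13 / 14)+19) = 1166578233183 / 20947189625000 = 0.06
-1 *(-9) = 9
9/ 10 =0.90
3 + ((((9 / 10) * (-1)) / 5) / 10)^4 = 187500006561 / 62500000000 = 3.00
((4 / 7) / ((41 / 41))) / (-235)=-4 / 1645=-0.00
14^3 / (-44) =-686 / 11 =-62.36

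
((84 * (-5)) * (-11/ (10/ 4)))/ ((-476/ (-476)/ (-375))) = -693000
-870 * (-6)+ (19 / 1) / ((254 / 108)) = 663966 / 127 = 5228.08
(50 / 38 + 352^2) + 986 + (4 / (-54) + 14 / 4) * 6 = 21359930 / 171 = 124911.87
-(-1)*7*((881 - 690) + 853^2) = 5094600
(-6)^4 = 1296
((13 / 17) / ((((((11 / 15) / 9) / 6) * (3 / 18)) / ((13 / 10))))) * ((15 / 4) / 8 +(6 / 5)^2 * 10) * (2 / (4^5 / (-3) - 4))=-293095179 / 7749280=-37.82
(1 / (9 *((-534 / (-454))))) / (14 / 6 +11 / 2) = 454 / 37647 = 0.01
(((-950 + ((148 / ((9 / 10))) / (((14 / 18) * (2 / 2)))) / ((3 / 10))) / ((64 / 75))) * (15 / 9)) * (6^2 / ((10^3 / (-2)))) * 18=69525 / 112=620.76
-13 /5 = -2.60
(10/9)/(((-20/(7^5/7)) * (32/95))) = -396.00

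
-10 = -10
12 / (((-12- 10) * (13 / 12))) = -0.50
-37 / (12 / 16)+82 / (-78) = -655 / 13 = -50.38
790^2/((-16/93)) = -14510325/4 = -3627581.25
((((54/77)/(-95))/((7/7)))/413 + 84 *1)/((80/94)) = 98.70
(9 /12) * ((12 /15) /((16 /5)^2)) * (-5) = -0.29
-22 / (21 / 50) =-1100 / 21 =-52.38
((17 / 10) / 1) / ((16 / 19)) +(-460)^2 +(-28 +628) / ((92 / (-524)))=766119429 / 3680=208184.63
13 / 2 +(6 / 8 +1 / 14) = 205 / 28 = 7.32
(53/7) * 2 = 106/7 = 15.14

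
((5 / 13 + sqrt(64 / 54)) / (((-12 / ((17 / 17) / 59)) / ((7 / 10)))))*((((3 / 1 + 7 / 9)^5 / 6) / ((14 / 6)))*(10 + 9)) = -215818264*sqrt(6) / 470325285- 53954566 / 135871749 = -1.52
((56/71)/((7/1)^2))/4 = 0.00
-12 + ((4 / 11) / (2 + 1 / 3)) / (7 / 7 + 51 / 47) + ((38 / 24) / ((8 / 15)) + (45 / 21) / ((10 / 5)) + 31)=2790803 / 120736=23.11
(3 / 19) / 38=3 / 722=0.00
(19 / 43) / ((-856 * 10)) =-19 / 368080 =-0.00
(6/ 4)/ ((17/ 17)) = 3/ 2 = 1.50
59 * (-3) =-177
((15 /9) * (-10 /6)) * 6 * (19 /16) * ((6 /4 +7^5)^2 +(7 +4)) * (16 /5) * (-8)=143146346180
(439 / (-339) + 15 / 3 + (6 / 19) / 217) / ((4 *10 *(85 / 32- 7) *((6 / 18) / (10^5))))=-414441760000 / 64759961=-6399.66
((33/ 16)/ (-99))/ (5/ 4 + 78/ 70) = -0.01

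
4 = 4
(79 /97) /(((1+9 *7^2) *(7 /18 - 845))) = -0.00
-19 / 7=-2.71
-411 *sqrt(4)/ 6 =-137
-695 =-695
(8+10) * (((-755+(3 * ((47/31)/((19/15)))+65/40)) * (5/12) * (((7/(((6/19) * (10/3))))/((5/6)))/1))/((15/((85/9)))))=-140141659/4960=-28254.37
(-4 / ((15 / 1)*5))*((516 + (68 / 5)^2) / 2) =-35048 / 1875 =-18.69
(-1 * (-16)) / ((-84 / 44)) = -176 / 21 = -8.38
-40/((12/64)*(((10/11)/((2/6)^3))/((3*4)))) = -2816/27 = -104.30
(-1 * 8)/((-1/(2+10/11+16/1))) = 1664/11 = 151.27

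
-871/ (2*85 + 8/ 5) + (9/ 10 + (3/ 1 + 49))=7891/ 165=47.82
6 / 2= 3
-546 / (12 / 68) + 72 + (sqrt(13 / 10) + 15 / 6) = -6039 / 2 + sqrt(130) / 10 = -3018.36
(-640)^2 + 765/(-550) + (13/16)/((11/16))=45055977/110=409599.79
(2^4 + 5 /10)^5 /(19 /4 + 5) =13045131 /104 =125433.95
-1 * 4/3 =-4/3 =-1.33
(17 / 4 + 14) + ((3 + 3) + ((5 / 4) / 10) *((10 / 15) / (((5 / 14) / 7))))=1553 / 60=25.88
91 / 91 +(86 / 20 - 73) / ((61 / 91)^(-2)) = -29.87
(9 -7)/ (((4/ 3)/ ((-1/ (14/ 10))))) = -15/ 14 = -1.07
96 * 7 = 672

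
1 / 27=0.04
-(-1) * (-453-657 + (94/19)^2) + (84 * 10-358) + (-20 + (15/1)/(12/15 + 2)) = -3124213/5054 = -618.17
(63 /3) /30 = 0.70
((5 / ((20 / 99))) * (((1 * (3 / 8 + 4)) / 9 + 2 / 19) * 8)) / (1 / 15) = 133485 / 76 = 1756.38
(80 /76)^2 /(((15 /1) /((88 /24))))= 880 /3249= 0.27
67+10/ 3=211/ 3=70.33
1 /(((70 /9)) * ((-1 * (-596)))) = 9 /41720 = 0.00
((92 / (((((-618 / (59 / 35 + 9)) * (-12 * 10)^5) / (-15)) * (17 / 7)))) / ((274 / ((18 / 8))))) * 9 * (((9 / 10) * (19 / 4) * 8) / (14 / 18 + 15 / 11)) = -1427679 / 3063328768000000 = -0.00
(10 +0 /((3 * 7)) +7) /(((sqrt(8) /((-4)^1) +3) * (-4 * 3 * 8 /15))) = -15 /16 - 5 * sqrt(2) /32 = -1.16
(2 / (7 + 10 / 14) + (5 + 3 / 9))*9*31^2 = 145111 / 3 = 48370.33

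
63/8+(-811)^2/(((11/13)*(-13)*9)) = -5255531/792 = -6635.77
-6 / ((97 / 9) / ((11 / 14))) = -297 / 679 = -0.44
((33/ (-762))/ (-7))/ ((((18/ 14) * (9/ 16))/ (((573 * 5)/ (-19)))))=-84040/ 65151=-1.29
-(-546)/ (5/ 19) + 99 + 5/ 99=1076056/ 495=2173.85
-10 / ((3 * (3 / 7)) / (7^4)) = -168070 / 9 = -18674.44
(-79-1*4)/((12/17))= -1411/12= -117.58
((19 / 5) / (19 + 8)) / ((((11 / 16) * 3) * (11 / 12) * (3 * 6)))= 608 / 147015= 0.00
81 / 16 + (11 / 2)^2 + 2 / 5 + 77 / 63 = 26593 / 720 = 36.93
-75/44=-1.70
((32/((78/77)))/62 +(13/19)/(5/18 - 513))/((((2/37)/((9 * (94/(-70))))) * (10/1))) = -56204467827/4946651710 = -11.36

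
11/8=1.38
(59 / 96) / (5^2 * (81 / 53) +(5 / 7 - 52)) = -0.05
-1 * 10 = -10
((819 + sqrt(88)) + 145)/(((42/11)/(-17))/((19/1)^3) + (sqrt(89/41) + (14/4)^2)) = -25374753693315136 * sqrt(3649)/159606400729947705 -52644717206048 * sqrt(80278)/159606400729947705 + 26440738538528776 * sqrt(22)/159606400729947705 + 12744435975570870032/159606400729947705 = 70.93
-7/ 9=-0.78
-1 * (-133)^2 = -17689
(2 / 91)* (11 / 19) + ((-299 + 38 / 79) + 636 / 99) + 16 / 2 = -1280500561 / 4507503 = -284.08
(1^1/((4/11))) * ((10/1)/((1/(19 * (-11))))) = -11495/2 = -5747.50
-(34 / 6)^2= -289 / 9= -32.11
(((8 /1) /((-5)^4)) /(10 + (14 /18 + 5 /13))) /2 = 0.00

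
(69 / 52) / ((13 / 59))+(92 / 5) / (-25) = 446683 / 84500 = 5.29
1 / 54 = 0.02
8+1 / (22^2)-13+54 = 23717 / 484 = 49.00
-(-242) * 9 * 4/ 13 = 670.15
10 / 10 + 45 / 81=14 / 9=1.56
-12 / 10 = -6 / 5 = -1.20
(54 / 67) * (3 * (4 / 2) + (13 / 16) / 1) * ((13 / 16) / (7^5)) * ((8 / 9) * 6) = 12753 / 9008552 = 0.00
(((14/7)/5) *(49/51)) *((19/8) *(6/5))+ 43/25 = 2393/850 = 2.82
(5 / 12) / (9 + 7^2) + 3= 2093 / 696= 3.01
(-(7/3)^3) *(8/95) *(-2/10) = 2744/12825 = 0.21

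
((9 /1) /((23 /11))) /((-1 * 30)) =-33 /230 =-0.14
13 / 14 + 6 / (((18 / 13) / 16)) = 2951 / 42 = 70.26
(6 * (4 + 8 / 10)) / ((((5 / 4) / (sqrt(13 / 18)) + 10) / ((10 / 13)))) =4608 / 2035-1728 * sqrt(26) / 26455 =1.93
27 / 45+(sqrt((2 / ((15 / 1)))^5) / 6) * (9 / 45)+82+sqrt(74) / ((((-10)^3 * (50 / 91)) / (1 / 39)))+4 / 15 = -7 * sqrt(74) / 150000+2 * sqrt(30) / 50625+1243 / 15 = 82.87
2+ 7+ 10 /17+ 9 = 316 /17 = 18.59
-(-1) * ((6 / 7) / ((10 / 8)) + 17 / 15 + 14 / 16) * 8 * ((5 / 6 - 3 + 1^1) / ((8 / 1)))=-2263 / 720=-3.14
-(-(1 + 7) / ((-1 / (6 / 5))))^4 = -5308416 / 625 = -8493.47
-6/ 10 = -3/ 5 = -0.60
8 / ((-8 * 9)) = -1 / 9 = -0.11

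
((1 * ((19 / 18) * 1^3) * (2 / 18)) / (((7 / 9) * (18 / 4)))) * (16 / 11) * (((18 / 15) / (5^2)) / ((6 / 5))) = 304 / 155925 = 0.00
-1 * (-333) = 333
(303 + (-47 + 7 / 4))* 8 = 2062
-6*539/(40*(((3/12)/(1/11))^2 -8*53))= 2156/11105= 0.19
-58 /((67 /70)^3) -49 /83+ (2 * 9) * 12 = 3726139677 /24963329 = 149.26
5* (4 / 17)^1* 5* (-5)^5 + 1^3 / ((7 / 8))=-2187364 / 119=-18381.21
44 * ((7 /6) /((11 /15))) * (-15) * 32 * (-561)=18849600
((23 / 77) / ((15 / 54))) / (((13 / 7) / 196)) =81144 / 715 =113.49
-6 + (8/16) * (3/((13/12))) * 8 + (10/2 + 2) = 157/13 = 12.08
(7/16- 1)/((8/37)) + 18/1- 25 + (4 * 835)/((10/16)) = 682803/128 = 5334.40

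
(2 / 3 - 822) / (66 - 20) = -1232 / 69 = -17.86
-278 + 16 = -262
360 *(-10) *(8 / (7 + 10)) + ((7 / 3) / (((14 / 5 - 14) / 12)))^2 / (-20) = -460885 / 272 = -1694.43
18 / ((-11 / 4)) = -72 / 11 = -6.55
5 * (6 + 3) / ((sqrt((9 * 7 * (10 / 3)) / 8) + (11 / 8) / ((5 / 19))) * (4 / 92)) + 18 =8682858 / 1681 - 828000 * sqrt(105) / 1681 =118.01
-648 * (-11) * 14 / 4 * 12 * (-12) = -3592512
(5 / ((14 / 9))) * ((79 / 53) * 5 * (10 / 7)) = 34.22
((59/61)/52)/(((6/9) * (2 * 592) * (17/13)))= 0.00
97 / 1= 97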